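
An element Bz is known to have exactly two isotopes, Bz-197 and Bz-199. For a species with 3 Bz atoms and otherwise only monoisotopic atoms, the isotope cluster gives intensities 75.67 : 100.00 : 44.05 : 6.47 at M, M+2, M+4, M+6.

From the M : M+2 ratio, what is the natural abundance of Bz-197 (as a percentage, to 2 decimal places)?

69.42%

Write p for the Bz-197 fraction. I(M+2)/I(M) = [C(3,1)·p^2·(1−p)] / p^3 = 3·(1−p)/p = 100.00/75.67 = 1.3215
(1−p)/p = 1.3215/3 = 0.4405  ⇒  p = 1/(1 + 0.4405) = 0.6942
Bz-197: 69.42%, Bz-199: 30.58%.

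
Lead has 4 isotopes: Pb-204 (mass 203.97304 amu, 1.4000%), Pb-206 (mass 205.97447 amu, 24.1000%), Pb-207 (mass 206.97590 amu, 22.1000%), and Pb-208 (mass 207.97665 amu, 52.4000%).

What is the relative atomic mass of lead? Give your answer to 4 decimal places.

207.2169 amu

Ar = Σ fᵢ·mᵢ = 0.014000 × 203.97304 + 0.241000 × 205.97447 + 0.221000 × 206.97590 + 0.524000 × 207.97665
= 2.855623 + 49.639847 + 45.741674 + 108.979765 = 207.216909 amu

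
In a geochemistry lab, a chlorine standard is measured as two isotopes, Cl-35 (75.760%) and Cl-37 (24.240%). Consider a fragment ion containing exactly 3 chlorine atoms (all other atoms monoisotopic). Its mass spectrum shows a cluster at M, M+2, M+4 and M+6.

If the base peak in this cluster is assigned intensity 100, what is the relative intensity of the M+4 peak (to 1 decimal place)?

30.7

Term probabilities: M 0.4348, M+2 0.4174, M+4 0.1335, M+6 0.0142. Base peak = M.
P(M) = C(3,0) × 0.75760^3 × 0.24240^0 = 1 × 0.4348304 × 1.0000 = 0.434830 (base)
P(M+4) = C(3,2) × 0.75760^1 × 0.24240^2 = 3 × 0.7576 × 0.05875776 = 0.133545
Relative intensity = 0.133545 / 0.434830 × 100 = 30.7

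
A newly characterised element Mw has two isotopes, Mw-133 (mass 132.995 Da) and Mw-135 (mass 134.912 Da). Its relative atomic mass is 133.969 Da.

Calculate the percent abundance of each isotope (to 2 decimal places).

Mw-133: 49.19%, Mw-135: 50.81%

With x = fraction of Mw-133 (so Mw-135 is 1 − x):
132.995·x + 134.912·(1 − x) = 133.969
(132.995 − 134.912)·x = 133.969 − 134.912
x = -0.943 / -1.917 = 0.49191 → 49.19% Mw-133, 50.81% Mw-135.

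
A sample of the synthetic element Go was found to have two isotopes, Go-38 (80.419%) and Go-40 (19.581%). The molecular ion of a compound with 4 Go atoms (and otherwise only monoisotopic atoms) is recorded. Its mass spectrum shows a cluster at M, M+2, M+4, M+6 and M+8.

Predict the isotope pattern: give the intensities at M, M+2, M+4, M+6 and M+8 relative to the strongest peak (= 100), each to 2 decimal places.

Each Go atom is independently Go-38 (p = 0.80419) or Go-40 (q = 0.19581); the cluster is the binomial expansion (p + q)^4.
P(M) = 0.80419^4 = 0.418249
P(M+2) = 4 × 0.80419^3 × 0.19581^1 = 0.407353
P(M+4) = 6 × 0.80419^2 × 0.19581^2 = 0.148778
P(M+6) = 4 × 0.80419^1 × 0.19581^3 = 0.024150
P(M+8) = 0.19581^4 = 0.001470
The M peak is largest (0.418249); scaling to 100 gives 100.00 : 97.39 : 35.57 : 5.77 : 0.35.

100.00 : 97.39 : 35.57 : 5.77 : 0.35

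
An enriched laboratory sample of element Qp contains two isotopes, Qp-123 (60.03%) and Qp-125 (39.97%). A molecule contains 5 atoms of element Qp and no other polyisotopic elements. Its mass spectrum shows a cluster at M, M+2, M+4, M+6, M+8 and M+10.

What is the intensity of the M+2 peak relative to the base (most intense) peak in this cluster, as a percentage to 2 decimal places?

Term probabilities: M 0.0780, M+2 0.2595, M+4 0.3456, M+6 0.2301, M+8 0.0766, M+10 0.0102. Base peak = M+4.
P(M+4) = C(5,2) × 0.6003^3 × 0.3997^2 = 10 × 0.21632416 × 0.15976009 = 0.345600 (base)
P(M+2) = C(5,1) × 0.6003^4 × 0.3997^1 = 5 × 0.12985939 × 0.3997 = 0.259524
Relative intensity = 0.259524 / 0.345600 × 100 = 75.09

75.09%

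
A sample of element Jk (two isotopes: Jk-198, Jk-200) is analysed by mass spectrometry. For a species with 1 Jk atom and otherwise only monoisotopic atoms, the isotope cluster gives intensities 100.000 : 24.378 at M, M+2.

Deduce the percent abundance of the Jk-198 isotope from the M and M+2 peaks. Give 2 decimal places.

80.40%

Let p = fractional abundance of Jk-198. I(M+2)/I(M) = [C(1,1)·p^0·(1−p)] / p^1 = 1·(1−p)/p = 24.378/100.000 = 0.2438
(1−p)/p = 0.2438/1 = 0.2438  ⇒  p = 1/(1 + 0.2438) = 0.8040
Jk-198: 80.40%, Jk-200: 19.60%.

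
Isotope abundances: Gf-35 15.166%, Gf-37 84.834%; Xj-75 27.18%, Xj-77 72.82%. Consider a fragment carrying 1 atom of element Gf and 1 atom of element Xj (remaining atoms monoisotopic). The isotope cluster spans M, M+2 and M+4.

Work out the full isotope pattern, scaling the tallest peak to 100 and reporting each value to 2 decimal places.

6.67 : 55.20 : 100.00

Element Gf pattern (n=1): 0.15166 : 0.84834
Element Xj pattern (n=1): 0.2718 : 0.7282
Convolve the two distributions (both contribute in 2-u steps):
  M: 0.15166×0.2718 = 0.041221
  M+2: 0.15166×0.7282 + 0.84834×0.2718 = 0.341018
  M+4: 0.84834×0.7282 = 0.617761
Scale to base peak (0.617761) = 100: 6.67 : 55.20 : 100.00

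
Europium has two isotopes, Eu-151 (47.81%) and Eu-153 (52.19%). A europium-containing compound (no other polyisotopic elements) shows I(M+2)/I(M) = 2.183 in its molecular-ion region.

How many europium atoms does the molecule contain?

The M+2/M ratio from n Eu atoms is n · q/p = n · 0.5219/0.4781.
n = 2.183 × 0.4781/0.5219 = 2.00 ≈ 2

2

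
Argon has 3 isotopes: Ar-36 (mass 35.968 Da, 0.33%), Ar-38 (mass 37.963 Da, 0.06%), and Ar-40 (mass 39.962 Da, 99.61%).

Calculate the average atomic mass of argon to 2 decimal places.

Average mass = Σ (abundance × isotope mass) = 0.0033 × 35.968 + 0.0006 × 37.963 + 0.9961 × 39.962
= 0.1187 + 0.0228 + 39.8061 = 39.9476 Da

39.95 Da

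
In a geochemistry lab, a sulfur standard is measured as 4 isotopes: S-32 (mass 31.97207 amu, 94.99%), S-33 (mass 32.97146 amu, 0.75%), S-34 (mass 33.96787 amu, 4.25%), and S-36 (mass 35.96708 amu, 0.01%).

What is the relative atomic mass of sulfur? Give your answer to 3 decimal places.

Ar = Σ fᵢ·mᵢ = 0.9499 × 31.97207 + 0.0075 × 32.97146 + 0.0425 × 33.96787 + 0.0001 × 35.96708
= 30.370269 + 0.247286 + 1.443634 + 0.003597 = 32.064786 amu

32.065 amu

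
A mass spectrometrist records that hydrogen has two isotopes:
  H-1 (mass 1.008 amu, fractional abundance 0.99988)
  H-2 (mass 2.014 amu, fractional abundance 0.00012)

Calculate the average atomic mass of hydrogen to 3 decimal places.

1.008 amu

Average mass = Σ (abundance × isotope mass) = 0.99988 × 1.008 + 0.00012 × 2.014
= 1.0079 + 0.0002 = 1.0081 amu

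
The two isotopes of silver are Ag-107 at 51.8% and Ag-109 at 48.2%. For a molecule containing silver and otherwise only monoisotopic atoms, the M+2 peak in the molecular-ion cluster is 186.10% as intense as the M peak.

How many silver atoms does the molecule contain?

The M+2/M ratio from n Ag atoms is n · q/p = n · 0.482/0.518.
n = 1.8610 × 0.518/0.482 = 2.00 ≈ 2

2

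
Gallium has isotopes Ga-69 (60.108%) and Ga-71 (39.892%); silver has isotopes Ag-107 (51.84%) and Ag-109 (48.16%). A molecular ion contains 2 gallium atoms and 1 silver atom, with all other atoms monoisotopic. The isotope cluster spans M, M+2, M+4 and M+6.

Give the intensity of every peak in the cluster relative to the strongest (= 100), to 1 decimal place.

Gallium pattern (n=2): 0.36129717 : 0.47956567 : 0.15913717
Silver pattern (n=1): 0.5184 : 0.4816
Convolve the two distributions (both contribute in 2-u steps):
  M: 0.36129717×0.5184 = 0.187296
  M+2: 0.36129717×0.4816 + 0.47956567×0.5184 = 0.422608
  M+4: 0.47956567×0.4816 + 0.15913717×0.5184 = 0.313456
  M+6: 0.15913717×0.4816 = 0.076640
Scale to base peak (0.422608) = 100: 44.3 : 100.0 : 74.2 : 18.1

44.3 : 100.0 : 74.2 : 18.1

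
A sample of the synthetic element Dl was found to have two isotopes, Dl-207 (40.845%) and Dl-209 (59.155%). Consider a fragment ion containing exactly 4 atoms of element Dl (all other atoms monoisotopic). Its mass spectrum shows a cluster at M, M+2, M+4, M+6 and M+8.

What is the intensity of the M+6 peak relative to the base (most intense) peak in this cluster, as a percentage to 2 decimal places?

(0.40845 + 0.59155)^4 gives M 0.0278, M+2 0.1612, M+4 0.3503, M+6 0.3382, M+8 0.1225; the largest is M+4.
P(M+4) = C(4,2) × 0.40845^2 × 0.59155^2 = 6 × 0.1668314 × 0.3499314 = 0.350277 (base)
P(M+6) = C(4,3) × 0.40845^1 × 0.59155^3 = 4 × 0.40845 × 0.20700192 = 0.338200
Relative intensity = 0.338200 / 0.350277 × 100 = 96.55

96.55%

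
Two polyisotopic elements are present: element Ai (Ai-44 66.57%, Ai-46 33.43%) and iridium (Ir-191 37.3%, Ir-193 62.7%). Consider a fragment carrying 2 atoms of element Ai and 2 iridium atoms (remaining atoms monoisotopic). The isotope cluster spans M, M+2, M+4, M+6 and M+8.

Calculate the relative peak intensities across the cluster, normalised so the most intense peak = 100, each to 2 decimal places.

15.49 : 67.65 : 100.00 : 57.10 : 11.04

Element Ai pattern (n=2): 0.44315649 : 0.44508702 : 0.11175649
Iridium pattern (n=2): 0.139129 : 0.467742 : 0.393129
Convolve the two distributions (both contribute in 2-u steps):
  M: 0.44315649×0.139129 = 0.061656
  M+2: 0.44315649×0.467742 + 0.44508702×0.139129 = 0.269207
  M+4: 0.44315649×0.393129 + 0.44508702×0.467742 + 0.11175649×0.139129 = 0.397952
  M+6: 0.44508702×0.393129 + 0.11175649×0.467742 = 0.227250
  M+8: 0.11175649×0.393129 = 0.043935
Scale to base peak (0.397952) = 100: 15.49 : 67.65 : 100.00 : 57.10 : 11.04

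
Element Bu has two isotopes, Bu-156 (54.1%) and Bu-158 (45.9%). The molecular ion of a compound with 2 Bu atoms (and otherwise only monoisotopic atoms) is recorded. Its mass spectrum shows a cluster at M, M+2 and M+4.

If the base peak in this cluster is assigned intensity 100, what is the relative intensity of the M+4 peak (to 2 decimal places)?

42.42

(0.541 + 0.459)^2 gives M 0.2927, M+2 0.4966, M+4 0.2107; the largest is M+2.
P(M+2) = C(2,1) × 0.541^1 × 0.459^1 = 2 × 0.5410 × 0.4590 = 0.496638 (base)
P(M+4) = C(2,2) × 0.541^0 × 0.459^2 = 1 × 1.0000 × 0.210681 = 0.210681
Relative intensity = 0.210681 / 0.496638 × 100 = 42.42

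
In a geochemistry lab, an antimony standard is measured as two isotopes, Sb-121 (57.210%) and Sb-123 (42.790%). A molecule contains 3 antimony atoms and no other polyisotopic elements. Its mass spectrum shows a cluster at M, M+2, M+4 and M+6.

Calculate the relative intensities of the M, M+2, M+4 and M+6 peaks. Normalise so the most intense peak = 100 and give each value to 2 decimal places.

Each Sb atom is independently Sb-121 (p = 0.57210) or Sb-123 (q = 0.42790); the cluster is the binomial expansion (p + q)^3.
P(M) = 0.57210^3 = 0.187247
P(M+2) = 3 × 0.57210^2 × 0.42790^1 = 0.420153
P(M+4) = 3 × 0.57210^1 × 0.42790^2 = 0.314252
P(M+6) = 0.42790^3 = 0.078348
The M+2 peak is largest (0.420153); scaling to 100 gives 44.57 : 100.00 : 74.79 : 18.65.

44.57 : 100.00 : 74.79 : 18.65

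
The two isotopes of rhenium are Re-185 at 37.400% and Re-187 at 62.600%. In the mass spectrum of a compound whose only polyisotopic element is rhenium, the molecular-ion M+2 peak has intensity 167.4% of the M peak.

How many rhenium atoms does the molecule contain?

With n Re atoms, P(M+2)/P(M) = C(n,1)·p^(n−1)q / p^n = n·q/p = n · 0.62600/0.37400.
n = 1.674 × 0.37400/0.62600 = 1.00 ≈ 1

1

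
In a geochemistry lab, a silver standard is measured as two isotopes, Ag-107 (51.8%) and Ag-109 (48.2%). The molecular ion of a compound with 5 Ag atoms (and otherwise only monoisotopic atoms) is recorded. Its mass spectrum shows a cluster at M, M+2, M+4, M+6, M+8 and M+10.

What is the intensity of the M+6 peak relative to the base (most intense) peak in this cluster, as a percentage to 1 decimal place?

Binomial terms of (0.518 + 0.482)^5: M 0.0373, M+2 0.1735, M+4 0.3229, M+6 0.3005, M+8 0.1398, M+10 0.0260 → M+4 is the base peak.
P(M+4) = C(5,2) × 0.518^3 × 0.482^2 = 10 × 0.13899183 × 0.232324 = 0.322911 (base)
P(M+6) = C(5,3) × 0.518^2 × 0.482^3 = 10 × 0.268324 × 0.11198017 = 0.300470
Relative intensity = 0.300470 / 0.322911 × 100 = 93.1

93.1%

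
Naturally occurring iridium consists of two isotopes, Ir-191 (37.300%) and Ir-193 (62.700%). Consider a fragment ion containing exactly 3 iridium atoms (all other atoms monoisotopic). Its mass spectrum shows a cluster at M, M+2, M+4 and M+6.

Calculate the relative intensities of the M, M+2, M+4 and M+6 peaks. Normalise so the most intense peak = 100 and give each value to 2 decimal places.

11.80 : 59.49 : 100.00 : 56.03

Expanding (0.37300 + 0.62700)^3:
P(M) = 0.37300^3 = 0.051895
P(M+2) = 3 × 0.37300^2 × 0.62700^1 = 0.261702
P(M+4) = 3 × 0.37300^1 × 0.62700^2 = 0.439911
P(M+6) = 0.62700^3 = 0.246492
The M+4 peak is largest (0.439911); scaling to 100 gives 11.80 : 59.49 : 100.00 : 56.03.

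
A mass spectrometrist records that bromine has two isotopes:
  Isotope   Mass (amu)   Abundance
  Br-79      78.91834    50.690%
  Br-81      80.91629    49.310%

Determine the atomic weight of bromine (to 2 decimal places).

79.90 amu

The abundance-weighted mean is 0.50690 × 78.91834 + 0.49310 × 80.91629
= 40.003707 + 39.899823 = 79.903530 amu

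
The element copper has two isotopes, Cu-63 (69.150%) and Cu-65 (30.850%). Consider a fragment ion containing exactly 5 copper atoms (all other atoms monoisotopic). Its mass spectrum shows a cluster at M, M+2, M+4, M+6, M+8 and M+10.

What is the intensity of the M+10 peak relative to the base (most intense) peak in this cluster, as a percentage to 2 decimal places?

0.79%

(0.69150 + 0.30850)^5 gives M 0.1581, M+2 0.3527, M+4 0.3147, M+6 0.1404, M+8 0.0313, M+10 0.0028; the largest is M+2.
P(M+2) = C(5,1) × 0.69150^4 × 0.30850^1 = 5 × 0.2286487 × 0.3085 = 0.352691 (base)
P(M+10) = C(5,5) × 0.69150^0 × 0.30850^5 = 1 × 1.0000 × 0.00279432 = 0.002794
Relative intensity = 0.002794 / 0.352691 × 100 = 0.79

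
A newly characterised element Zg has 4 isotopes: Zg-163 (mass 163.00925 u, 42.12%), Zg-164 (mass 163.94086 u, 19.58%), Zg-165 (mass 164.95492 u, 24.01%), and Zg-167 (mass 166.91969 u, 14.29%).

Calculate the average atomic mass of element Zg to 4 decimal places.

Weight each isotope mass by its fractional abundance: 0.4212 × 163.00925 + 0.1958 × 163.94086 + 0.2401 × 164.95492 + 0.1429 × 166.91969
= 68.659496 + 32.099620 + 39.605676 + 23.852824 = 164.217616 u

164.2176 u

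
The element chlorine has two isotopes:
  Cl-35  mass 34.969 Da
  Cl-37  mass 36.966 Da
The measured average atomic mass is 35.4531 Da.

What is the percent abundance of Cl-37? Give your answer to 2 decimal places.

24.24%

Writing the weighted mean with unknown fraction x of Cl-35:
34.969·x + 36.966·(1 − x) = 35.4531
(34.969 − 36.966)·x = 35.4531 − 36.966
x = -1.5129 / -1.997 = 0.75759 → 75.76% Cl-35, 24.24% Cl-37.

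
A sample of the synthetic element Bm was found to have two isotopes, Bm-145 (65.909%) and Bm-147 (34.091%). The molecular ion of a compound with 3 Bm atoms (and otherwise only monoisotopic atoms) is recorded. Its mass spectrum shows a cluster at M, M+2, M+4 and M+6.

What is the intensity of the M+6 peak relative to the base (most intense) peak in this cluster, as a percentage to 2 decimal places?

8.92%

(0.65909 + 0.34091)^3 gives M 0.2863, M+2 0.4443, M+4 0.2298, M+6 0.0396; the largest is M+2.
P(M+2) = C(3,1) × 0.65909^2 × 0.34091^1 = 3 × 0.43439963 × 0.34091 = 0.444274 (base)
P(M+6) = C(3,3) × 0.65909^0 × 0.34091^3 = 1 × 1.0000 × 0.03962043 = 0.039620
Relative intensity = 0.039620 / 0.444274 × 100 = 8.92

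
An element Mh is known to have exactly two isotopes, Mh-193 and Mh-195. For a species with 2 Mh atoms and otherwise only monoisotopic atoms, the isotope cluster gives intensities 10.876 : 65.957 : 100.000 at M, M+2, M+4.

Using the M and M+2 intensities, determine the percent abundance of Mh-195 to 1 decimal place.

Write p for the Mh-193 fraction. I(M+2)/I(M) = [C(2,1)·p^1·(1−p)] / p^2 = 2·(1−p)/p = 65.957/10.876 = 6.0645
(1−p)/p = 6.0645/2 = 3.0322  ⇒  p = 1/(1 + 3.0322) = 0.2480
Mh-193: 24.8%, Mh-195: 75.2%.

75.2%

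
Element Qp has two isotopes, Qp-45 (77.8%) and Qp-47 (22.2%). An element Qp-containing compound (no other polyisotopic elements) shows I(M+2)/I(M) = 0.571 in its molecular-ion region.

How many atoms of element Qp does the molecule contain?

2

With n Qp atoms, P(M+2)/P(M) = C(n,1)·p^(n−1)q / p^n = n·q/p = n · 0.222/0.778.
n = 0.571 × 0.778/0.222 = 2.00 ≈ 2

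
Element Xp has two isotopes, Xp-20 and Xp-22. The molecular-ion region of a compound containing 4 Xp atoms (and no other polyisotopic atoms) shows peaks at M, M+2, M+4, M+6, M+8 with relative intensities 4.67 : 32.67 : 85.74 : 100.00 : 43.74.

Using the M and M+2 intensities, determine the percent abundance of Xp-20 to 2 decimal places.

If p is the fraction of Xp that is Xp-20, then I(M+2)/I(M) = [C(4,1)·p^3·(1−p)] / p^4 = 4·(1−p)/p = 32.67/4.67 = 6.9957
(1−p)/p = 6.9957/4 = 1.7489  ⇒  p = 1/(1 + 1.7489) = 0.3638
Xp-20: 36.38%, Xp-22: 63.62%.

36.38%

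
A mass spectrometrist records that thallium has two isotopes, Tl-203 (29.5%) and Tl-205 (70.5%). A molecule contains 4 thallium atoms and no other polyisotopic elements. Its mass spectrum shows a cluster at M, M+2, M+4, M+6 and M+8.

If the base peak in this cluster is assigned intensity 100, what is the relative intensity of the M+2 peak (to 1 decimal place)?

Term probabilities: M 0.0076, M+2 0.0724, M+4 0.2595, M+6 0.4135, M+8 0.2470. Base peak = M+6.
P(M+6) = C(4,3) × 0.295^1 × 0.705^3 = 4 × 0.2950 × 0.35040263 = 0.413475 (base)
P(M+2) = C(4,1) × 0.295^3 × 0.705^1 = 4 × 0.02567237 × 0.7050 = 0.072396
Relative intensity = 0.072396 / 0.413475 × 100 = 17.5

17.5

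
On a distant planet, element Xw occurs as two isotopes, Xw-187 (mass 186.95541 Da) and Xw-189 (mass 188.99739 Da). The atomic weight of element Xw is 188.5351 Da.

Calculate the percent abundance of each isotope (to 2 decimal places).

Xw-187: 22.64%, Xw-189: 77.36%

Let x be the fractional abundance of Xw-187; then Xw-189 has abundance 1 − x.
186.95541·x + 188.99739·(1 − x) = 188.5351
(186.95541 − 188.99739)·x = 188.5351 − 188.99739
x = -0.46229 / -2.04198 = 0.22639 → 22.64% Xw-187, 77.36% Xw-189.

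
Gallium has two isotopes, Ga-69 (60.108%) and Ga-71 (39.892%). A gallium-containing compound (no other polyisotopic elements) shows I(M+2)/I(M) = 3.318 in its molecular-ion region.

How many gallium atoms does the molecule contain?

The M+2/M ratio from n Ga atoms is n · q/p = n · 0.39892/0.60108.
n = 3.318 × 0.60108/0.39892 = 5.00 ≈ 5

5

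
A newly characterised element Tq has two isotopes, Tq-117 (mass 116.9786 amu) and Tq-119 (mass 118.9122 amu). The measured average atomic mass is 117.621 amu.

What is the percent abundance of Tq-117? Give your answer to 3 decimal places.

66.777%

Writing the weighted mean with unknown fraction x of Tq-117:
116.9786·x + 118.9122·(1 − x) = 117.621
(116.9786 − 118.9122)·x = 117.621 − 118.9122
x = -1.2912 / -1.9336 = 0.66777 → 66.777% Tq-117, 33.223% Tq-119.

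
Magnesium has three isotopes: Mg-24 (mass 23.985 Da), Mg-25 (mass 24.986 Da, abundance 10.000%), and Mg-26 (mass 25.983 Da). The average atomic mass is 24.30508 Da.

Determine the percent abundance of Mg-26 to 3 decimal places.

11.010%

The remaining 90.000% is split between Mg-24 (fraction x) and Mg-26 (fraction 0.90000 − x).
Substituting: 23.985x + 25.983(0.90000 − x) = 21.80648
(23.985 − 25.983)x = -1.57822  ⇒  x = 0.78990, y = 0.11010
Mg-24: 78.990%, Mg-26: 11.010%.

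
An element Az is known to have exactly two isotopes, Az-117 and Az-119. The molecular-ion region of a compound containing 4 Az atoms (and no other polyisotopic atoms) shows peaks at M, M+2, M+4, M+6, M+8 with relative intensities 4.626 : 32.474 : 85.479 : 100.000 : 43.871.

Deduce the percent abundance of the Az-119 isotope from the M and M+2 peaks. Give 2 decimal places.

63.70%

Let p = fractional abundance of Az-117. I(M+2)/I(M) = [C(4,1)·p^3·(1−p)] / p^4 = 4·(1−p)/p = 32.474/4.626 = 7.0199
(1−p)/p = 7.0199/4 = 1.7550  ⇒  p = 1/(1 + 1.7550) = 0.3630
Az-117: 36.30%, Az-119: 63.70%.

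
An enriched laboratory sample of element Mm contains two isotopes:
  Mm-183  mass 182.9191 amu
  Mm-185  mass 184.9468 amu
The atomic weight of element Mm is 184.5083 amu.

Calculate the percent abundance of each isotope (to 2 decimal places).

Mm-183: 21.63%, Mm-185: 78.37%

Writing the weighted mean with unknown fraction x of Mm-183:
182.9191·x + 184.9468·(1 − x) = 184.5083
(182.9191 − 184.9468)·x = 184.5083 − 184.9468
x = -0.4385 / -2.0277 = 0.21625 → 21.63% Mm-183, 78.37% Mm-185.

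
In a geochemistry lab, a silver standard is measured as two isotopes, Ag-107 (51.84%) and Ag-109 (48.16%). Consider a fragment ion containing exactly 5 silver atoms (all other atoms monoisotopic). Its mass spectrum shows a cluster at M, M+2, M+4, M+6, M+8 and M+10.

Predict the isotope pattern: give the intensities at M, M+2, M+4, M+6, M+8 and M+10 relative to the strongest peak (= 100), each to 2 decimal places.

The 5 Ag atoms are independent, so intensities follow the terms of (0.5184 + 0.4816)^5.
P(M) = 0.5184^5 = 0.037439
P(M+2) = 5 × 0.5184^4 × 0.4816^1 = 0.173907
P(M+4) = 10 × 0.5184^3 × 0.4816^2 = 0.323123
P(M+6) = 10 × 0.5184^2 × 0.4816^3 = 0.300185
P(M+8) = 5 × 0.5184^1 × 0.4816^4 = 0.139438
P(M+10) = 0.4816^5 = 0.025908
The M+4 peak is largest (0.323123); scaling to 100 gives 11.59 : 53.82 : 100.00 : 92.90 : 43.15 : 8.02.

11.59 : 53.82 : 100.00 : 92.90 : 43.15 : 8.02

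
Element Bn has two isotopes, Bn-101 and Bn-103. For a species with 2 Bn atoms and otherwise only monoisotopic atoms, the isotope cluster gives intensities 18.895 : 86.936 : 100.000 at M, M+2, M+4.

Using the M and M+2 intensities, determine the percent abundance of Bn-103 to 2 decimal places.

69.70%

Write p for the Bn-101 fraction. I(M+2)/I(M) = [C(2,1)·p^1·(1−p)] / p^2 = 2·(1−p)/p = 86.936/18.895 = 4.6010
(1−p)/p = 4.6010/2 = 2.3005  ⇒  p = 1/(1 + 2.3005) = 0.3030
Bn-101: 30.30%, Bn-103: 69.70%.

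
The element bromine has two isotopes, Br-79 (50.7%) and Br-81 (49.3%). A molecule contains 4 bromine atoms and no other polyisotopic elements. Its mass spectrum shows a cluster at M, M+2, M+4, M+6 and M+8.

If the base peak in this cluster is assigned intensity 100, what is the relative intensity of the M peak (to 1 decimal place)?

Binomial terms of (0.507 + 0.493)^4: M 0.0661, M+2 0.2570, M+4 0.3749, M+6 0.2430, M+8 0.0591 → M+4 is the base peak.
P(M+4) = C(4,2) × 0.507^2 × 0.493^2 = 6 × 0.257049 × 0.243049 = 0.374853 (base)
P(M) = C(4,0) × 0.507^4 × 0.493^0 = 1 × 0.06607419 × 1.0000 = 0.066074
Relative intensity = 0.066074 / 0.374853 × 100 = 17.6

17.6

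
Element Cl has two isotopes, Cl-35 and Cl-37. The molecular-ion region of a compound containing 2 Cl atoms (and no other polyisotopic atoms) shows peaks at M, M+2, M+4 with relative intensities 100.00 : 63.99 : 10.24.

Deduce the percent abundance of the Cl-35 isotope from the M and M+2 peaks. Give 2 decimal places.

75.76%

Write p for the Cl-35 fraction. I(M+2)/I(M) = [C(2,1)·p^1·(1−p)] / p^2 = 2·(1−p)/p = 63.99/100.00 = 0.6399
(1−p)/p = 0.6399/2 = 0.3200  ⇒  p = 1/(1 + 0.3200) = 0.7576
Cl-35: 75.76%, Cl-37: 24.24%.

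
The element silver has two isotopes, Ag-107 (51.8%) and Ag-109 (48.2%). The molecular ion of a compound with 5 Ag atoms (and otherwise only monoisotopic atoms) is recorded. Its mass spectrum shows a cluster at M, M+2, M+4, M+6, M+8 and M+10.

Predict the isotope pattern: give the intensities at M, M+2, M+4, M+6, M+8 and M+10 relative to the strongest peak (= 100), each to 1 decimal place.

Each Ag atom is independently Ag-107 (p = 0.518) or Ag-109 (q = 0.482); the cluster is the binomial expansion (p + q)^5.
P(M) = 0.518^5 = 0.037295
P(M+2) = 5 × 0.518^4 × 0.482^1 = 0.173515
P(M+4) = 10 × 0.518^3 × 0.482^2 = 0.322911
P(M+6) = 10 × 0.518^2 × 0.482^3 = 0.300470
P(M+8) = 5 × 0.518^1 × 0.482^4 = 0.139794
P(M+10) = 0.482^5 = 0.026016
The M+4 peak is largest (0.322911); scaling to 100 gives 11.5 : 53.7 : 100.0 : 93.1 : 43.3 : 8.1.

11.5 : 53.7 : 100.0 : 93.1 : 43.3 : 8.1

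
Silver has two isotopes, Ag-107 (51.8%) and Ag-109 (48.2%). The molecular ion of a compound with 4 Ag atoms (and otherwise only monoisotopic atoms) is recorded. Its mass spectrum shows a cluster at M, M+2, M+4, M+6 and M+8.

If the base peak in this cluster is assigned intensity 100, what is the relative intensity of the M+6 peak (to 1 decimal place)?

Binomial terms of (0.518 + 0.482)^4: M 0.0720, M+2 0.2680, M+4 0.3740, M+6 0.2320, M+8 0.0540 → M+4 is the base peak.
P(M+4) = C(4,2) × 0.518^2 × 0.482^2 = 6 × 0.268324 × 0.232324 = 0.374029 (base)
P(M+6) = C(4,3) × 0.518^1 × 0.482^3 = 4 × 0.5180 × 0.11198017 = 0.232023
Relative intensity = 0.232023 / 0.374029 × 100 = 62.0

62.0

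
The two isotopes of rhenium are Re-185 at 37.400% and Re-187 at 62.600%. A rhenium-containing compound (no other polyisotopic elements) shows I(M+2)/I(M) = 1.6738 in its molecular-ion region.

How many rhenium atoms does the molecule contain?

1

With n Re atoms, P(M+2)/P(M) = C(n,1)·p^(n−1)q / p^n = n·q/p = n · 0.62600/0.37400.
n = 1.6738 × 0.37400/0.62600 = 1.00 ≈ 1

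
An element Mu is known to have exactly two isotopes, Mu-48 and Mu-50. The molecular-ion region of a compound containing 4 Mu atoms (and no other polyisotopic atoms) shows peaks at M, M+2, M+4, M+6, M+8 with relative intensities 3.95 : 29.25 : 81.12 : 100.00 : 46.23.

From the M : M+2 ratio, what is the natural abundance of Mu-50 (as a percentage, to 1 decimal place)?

64.9%

Let p = fractional abundance of Mu-48. I(M+2)/I(M) = [C(4,1)·p^3·(1−p)] / p^4 = 4·(1−p)/p = 29.25/3.95 = 7.4051
(1−p)/p = 7.4051/4 = 1.8513  ⇒  p = 1/(1 + 1.8513) = 0.3507
Mu-48: 35.1%, Mu-50: 64.9%.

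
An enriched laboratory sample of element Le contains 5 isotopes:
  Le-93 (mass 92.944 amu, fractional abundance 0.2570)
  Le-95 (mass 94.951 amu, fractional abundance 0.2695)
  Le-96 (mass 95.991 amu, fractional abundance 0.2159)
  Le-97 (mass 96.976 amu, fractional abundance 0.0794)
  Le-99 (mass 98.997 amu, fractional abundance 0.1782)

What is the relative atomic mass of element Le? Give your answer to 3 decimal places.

95.542 amu

Ar = Σ fᵢ·mᵢ = 0.2570 × 92.944 + 0.2695 × 94.951 + 0.2159 × 95.991 + 0.0794 × 96.976 + 0.1782 × 98.997
= 23.8866 + 25.5893 + 20.7245 + 7.6999 + 17.6413 = 95.5416 amu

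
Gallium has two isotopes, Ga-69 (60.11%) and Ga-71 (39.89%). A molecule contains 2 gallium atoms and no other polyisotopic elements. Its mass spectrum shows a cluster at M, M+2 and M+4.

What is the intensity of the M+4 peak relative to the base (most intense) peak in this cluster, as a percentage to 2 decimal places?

Term probabilities: M 0.3613, M+2 0.4796, M+4 0.1591. Base peak = M+2.
P(M+2) = C(2,1) × 0.6011^1 × 0.3989^1 = 2 × 0.6011 × 0.3989 = 0.479558 (base)
P(M+4) = C(2,2) × 0.6011^0 × 0.3989^2 = 1 × 1.0000 × 0.15912121 = 0.159121
Relative intensity = 0.159121 / 0.479558 × 100 = 33.18

33.18%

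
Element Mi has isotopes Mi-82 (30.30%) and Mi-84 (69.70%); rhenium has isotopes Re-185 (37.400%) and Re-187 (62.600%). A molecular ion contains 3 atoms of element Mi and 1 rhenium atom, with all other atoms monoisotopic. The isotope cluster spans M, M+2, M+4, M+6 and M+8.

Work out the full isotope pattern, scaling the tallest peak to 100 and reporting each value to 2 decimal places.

Element Mi pattern (n=3): 0.02781813 : 0.19197262 : 0.44160038 : 0.33860887
Rhenium pattern (n=1): 0.3740 : 0.6260
Convolve the two distributions (both contribute in 2-u steps):
  M: 0.02781813×0.3740 = 0.010404
  M+2: 0.02781813×0.6260 + 0.19197262×0.3740 = 0.089212
  M+4: 0.19197262×0.6260 + 0.44160038×0.3740 = 0.285333
  M+6: 0.44160038×0.6260 + 0.33860887×0.3740 = 0.403082
  M+8: 0.33860887×0.6260 = 0.211969
Scale to base peak (0.403082) = 100: 2.58 : 22.13 : 70.79 : 100.00 : 52.59

2.58 : 22.13 : 70.79 : 100.00 : 52.59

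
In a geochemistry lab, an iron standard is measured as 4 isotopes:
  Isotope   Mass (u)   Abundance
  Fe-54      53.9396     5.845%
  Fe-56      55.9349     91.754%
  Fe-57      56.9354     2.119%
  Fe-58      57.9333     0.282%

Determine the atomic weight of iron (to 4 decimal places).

The abundance-weighted mean is 0.05845 × 53.9396 + 0.91754 × 55.9349 + 0.02119 × 56.9354 + 0.00282 × 57.9333
= 3.15277 + 51.32251 + 1.20646 + 0.16337 = 55.84511 u

55.8451 u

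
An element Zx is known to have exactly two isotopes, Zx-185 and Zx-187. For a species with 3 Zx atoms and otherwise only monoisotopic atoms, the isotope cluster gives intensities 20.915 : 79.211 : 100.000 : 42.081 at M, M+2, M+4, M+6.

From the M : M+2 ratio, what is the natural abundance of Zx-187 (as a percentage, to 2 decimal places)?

55.80%

Write p for the Zx-185 fraction. I(M+2)/I(M) = [C(3,1)·p^2·(1−p)] / p^3 = 3·(1−p)/p = 79.211/20.915 = 3.7873
(1−p)/p = 3.7873/3 = 1.2624  ⇒  p = 1/(1 + 1.2624) = 0.4420
Zx-185: 44.20%, Zx-187: 55.80%.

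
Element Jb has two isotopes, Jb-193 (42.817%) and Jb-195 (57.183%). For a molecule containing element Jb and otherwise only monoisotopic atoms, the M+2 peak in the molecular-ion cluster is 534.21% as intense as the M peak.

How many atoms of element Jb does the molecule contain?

For n independent Jb atoms, I(M+2)/I(M) = n · (abundance Jb-195) / (abundance Jb-193) = n · 0.57183/0.42817.
n = 5.3421 × 0.42817/0.57183 = 4.00 ≈ 4

4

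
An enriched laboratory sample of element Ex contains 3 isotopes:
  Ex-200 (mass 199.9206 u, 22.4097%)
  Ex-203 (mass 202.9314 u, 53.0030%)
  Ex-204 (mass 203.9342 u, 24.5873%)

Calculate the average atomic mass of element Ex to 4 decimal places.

202.5033 u

The abundance-weighted mean is 0.224097 × 199.9206 + 0.530030 × 202.9314 + 0.245873 × 203.9342
= 44.80161 + 107.55973 + 50.14191 = 202.50325 u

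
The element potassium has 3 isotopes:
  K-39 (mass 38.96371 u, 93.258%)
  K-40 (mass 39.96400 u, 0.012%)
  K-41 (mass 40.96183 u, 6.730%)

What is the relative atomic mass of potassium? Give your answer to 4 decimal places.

39.0983 u

The abundance-weighted mean is 0.93258 × 38.96371 + 0.00012 × 39.96400 + 0.06730 × 40.96183
= 36.336777 + 0.004796 + 2.756731 = 39.098304 u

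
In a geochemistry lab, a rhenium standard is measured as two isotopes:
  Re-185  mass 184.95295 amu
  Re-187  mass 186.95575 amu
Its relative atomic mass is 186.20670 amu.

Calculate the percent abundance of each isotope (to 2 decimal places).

With x = fraction of Re-185 (so Re-187 is 1 − x):
184.95295·x + 186.95575·(1 − x) = 186.20670
(184.95295 − 186.95575)·x = 186.20670 − 186.95575
x = -0.74905 / -2.00280 = 0.37400 → 37.40% Re-185, 62.60% Re-187.

Re-185: 37.40%, Re-187: 62.60%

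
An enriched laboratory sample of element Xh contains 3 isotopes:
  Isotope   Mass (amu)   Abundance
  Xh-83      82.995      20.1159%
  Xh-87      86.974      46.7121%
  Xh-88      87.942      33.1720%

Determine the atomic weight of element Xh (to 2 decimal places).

Weight each isotope mass by its fractional abundance: 0.201159 × 82.995 + 0.467121 × 86.974 + 0.331720 × 87.942
= 16.6952 + 40.6274 + 29.1721 = 86.4947 amu

86.49 amu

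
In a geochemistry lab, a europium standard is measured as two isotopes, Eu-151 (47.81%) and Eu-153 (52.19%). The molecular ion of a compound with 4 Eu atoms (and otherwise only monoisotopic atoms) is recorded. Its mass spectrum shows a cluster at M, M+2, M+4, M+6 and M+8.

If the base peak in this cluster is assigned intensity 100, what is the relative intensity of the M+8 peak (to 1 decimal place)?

Term probabilities: M 0.0522, M+2 0.2281, M+4 0.3736, M+6 0.2719, M+8 0.0742. Base peak = M+4.
P(M+4) = C(4,2) × 0.4781^2 × 0.5219^2 = 6 × 0.22857961 × 0.27237961 = 0.373563 (base)
P(M+8) = C(4,4) × 0.4781^0 × 0.5219^4 = 1 × 1.0000 × 0.07419065 = 0.074191
Relative intensity = 0.074191 / 0.373563 × 100 = 19.9

19.9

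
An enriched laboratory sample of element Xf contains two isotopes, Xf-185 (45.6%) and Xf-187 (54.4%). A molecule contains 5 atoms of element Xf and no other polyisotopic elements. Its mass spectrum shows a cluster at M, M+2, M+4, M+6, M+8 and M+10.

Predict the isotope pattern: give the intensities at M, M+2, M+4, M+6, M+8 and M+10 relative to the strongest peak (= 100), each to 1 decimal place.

5.9 : 35.1 : 83.8 : 100.0 : 59.6 : 14.2

The 5 Xf atoms are independent, so intensities follow the terms of (0.456 + 0.544)^5.
P(M) = 0.456^5 = 0.019716
P(M+2) = 5 × 0.456^4 × 0.544^1 = 0.117606
P(M+4) = 10 × 0.456^3 × 0.544^2 = 0.280603
P(M+6) = 10 × 0.456^2 × 0.544^3 = 0.334754
P(M+8) = 5 × 0.456^1 × 0.544^4 = 0.199678
P(M+10) = 0.544^5 = 0.047642
The M+6 peak is largest (0.334754); scaling to 100 gives 5.9 : 35.1 : 83.8 : 100.0 : 59.6 : 14.2.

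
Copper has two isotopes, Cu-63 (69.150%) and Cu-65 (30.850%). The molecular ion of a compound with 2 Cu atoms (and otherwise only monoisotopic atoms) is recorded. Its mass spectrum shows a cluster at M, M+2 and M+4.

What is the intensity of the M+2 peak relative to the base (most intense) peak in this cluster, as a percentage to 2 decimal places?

89.23%

(0.69150 + 0.30850)^2 gives M 0.4782, M+2 0.4267, M+4 0.0952; the largest is M.
P(M) = C(2,0) × 0.69150^2 × 0.30850^0 = 1 × 0.47817225 × 1.0000 = 0.478172 (base)
P(M+2) = C(2,1) × 0.69150^1 × 0.30850^1 = 2 × 0.6915 × 0.3085 = 0.426656
Relative intensity = 0.426656 / 0.478172 × 100 = 89.23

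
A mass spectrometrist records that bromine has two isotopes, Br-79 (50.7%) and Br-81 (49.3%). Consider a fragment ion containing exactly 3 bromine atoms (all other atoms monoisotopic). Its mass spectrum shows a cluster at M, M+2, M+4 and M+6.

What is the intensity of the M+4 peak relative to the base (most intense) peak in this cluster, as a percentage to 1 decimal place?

Binomial terms of (0.507 + 0.493)^3: M 0.1303, M+2 0.3802, M+4 0.3697, M+6 0.1198 → M+2 is the base peak.
P(M+2) = C(3,1) × 0.507^2 × 0.493^1 = 3 × 0.257049 × 0.4930 = 0.380175 (base)
P(M+4) = C(3,2) × 0.507^1 × 0.493^2 = 3 × 0.5070 × 0.243049 = 0.369678
Relative intensity = 0.369678 / 0.380175 × 100 = 97.2

97.2%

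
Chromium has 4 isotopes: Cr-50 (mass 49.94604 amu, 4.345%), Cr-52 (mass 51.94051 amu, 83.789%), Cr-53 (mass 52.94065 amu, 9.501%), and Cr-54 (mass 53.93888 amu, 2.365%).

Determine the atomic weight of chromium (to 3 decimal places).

Weight each isotope mass by its fractional abundance: 0.04345 × 49.94604 + 0.83789 × 51.94051 + 0.09501 × 52.94065 + 0.02365 × 53.93888
= 2.170155 + 43.520434 + 5.029891 + 1.275655 = 51.996135 amu

51.996 amu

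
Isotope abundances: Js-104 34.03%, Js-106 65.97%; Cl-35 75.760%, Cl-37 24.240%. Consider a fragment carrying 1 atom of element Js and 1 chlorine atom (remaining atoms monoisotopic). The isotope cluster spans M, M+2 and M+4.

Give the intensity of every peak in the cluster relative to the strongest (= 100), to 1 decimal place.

44.3 : 100.0 : 27.5

Element Js pattern (n=1): 0.3403 : 0.6597
Chlorine pattern (n=1): 0.7576 : 0.2424
Convolve the two distributions (both contribute in 2-u steps):
  M: 0.3403×0.7576 = 0.257811
  M+2: 0.3403×0.2424 + 0.6597×0.7576 = 0.582277
  M+4: 0.6597×0.2424 = 0.159911
Scale to base peak (0.582277) = 100: 44.3 : 100.0 : 27.5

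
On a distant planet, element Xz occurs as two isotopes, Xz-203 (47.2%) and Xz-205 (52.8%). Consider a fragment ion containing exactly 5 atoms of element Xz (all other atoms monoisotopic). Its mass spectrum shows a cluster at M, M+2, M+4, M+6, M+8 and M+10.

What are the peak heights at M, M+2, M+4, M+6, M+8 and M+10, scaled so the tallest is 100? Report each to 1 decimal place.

7.1 : 40.0 : 89.4 : 100.0 : 55.9 : 12.5

Each Xz atom is independently Xz-203 (p = 0.472) or Xz-205 (q = 0.528); the cluster is the binomial expansion (p + q)^5.
P(M) = 0.472^5 = 0.023427
P(M+2) = 5 × 0.472^4 × 0.528^1 = 0.131030
P(M+4) = 10 × 0.472^3 × 0.528^2 = 0.293153
P(M+6) = 10 × 0.472^2 × 0.528^3 = 0.327933
P(M+8) = 5 × 0.472^1 × 0.528^4 = 0.183420
P(M+10) = 0.528^5 = 0.041036
The M+6 peak is largest (0.327933); scaling to 100 gives 7.1 : 40.0 : 89.4 : 100.0 : 55.9 : 12.5.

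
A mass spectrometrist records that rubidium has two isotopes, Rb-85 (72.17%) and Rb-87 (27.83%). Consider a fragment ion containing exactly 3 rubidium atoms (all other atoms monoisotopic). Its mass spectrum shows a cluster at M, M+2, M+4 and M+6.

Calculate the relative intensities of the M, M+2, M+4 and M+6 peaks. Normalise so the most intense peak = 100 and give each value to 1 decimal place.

86.4 : 100.0 : 38.6 : 5.0

Expanding (0.7217 + 0.2783)^3:
P(M) = 0.7217^3 = 0.375898
P(M+2) = 3 × 0.7217^2 × 0.2783^1 = 0.434858
P(M+4) = 3 × 0.7217^1 × 0.2783^2 = 0.167689
P(M+6) = 0.2783^3 = 0.021555
The M+2 peak is largest (0.434858); scaling to 100 gives 86.4 : 100.0 : 38.6 : 5.0.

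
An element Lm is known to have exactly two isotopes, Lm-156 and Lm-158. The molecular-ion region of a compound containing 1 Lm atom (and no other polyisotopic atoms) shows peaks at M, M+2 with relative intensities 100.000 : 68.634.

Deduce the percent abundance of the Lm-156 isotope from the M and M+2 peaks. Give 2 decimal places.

59.30%

Write p for the Lm-156 fraction. I(M+2)/I(M) = [C(1,1)·p^0·(1−p)] / p^1 = 1·(1−p)/p = 68.634/100.000 = 0.6863
(1−p)/p = 0.6863/1 = 0.6863  ⇒  p = 1/(1 + 0.6863) = 0.5930
Lm-156: 59.30%, Lm-158: 40.70%.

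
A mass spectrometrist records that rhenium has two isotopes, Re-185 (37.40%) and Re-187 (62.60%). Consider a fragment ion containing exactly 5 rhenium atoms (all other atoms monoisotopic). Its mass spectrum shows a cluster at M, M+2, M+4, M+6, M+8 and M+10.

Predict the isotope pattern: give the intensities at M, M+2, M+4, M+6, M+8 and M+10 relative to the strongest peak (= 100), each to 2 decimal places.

Expanding (0.3740 + 0.6260)^5:
P(M) = 0.3740^5 = 0.007317
P(M+2) = 5 × 0.3740^4 × 0.6260^1 = 0.061239
P(M+4) = 10 × 0.3740^3 × 0.6260^2 = 0.205005
P(M+6) = 10 × 0.3740^2 × 0.6260^3 = 0.343136
P(M+8) = 5 × 0.3740^1 × 0.6260^4 = 0.287170
P(M+10) = 0.6260^5 = 0.096133
The M+6 peak is largest (0.343136); scaling to 100 gives 2.13 : 17.85 : 59.74 : 100.00 : 83.69 : 28.02.

2.13 : 17.85 : 59.74 : 100.00 : 83.69 : 28.02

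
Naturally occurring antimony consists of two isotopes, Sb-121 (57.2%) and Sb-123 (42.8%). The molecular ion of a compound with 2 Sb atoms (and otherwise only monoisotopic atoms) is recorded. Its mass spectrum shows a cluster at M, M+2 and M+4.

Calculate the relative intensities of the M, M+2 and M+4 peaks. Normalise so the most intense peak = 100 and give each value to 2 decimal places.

The 2 Sb atoms are independent, so intensities follow the terms of (0.572 + 0.428)^2.
P(M) = 0.572^2 = 0.327184
P(M+2) = 2 × 0.572^1 × 0.428^1 = 0.489632
P(M+4) = 0.428^2 = 0.183184
The M+2 peak is largest (0.489632); scaling to 100 gives 66.82 : 100.00 : 37.41.

66.82 : 100.00 : 37.41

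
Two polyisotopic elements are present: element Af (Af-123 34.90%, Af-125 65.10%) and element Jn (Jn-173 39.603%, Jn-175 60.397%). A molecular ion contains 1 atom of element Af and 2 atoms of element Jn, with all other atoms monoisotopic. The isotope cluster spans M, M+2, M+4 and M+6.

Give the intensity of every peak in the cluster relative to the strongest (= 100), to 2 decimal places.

Element Af pattern (n=1): 0.3490 : 0.6510
Element Jn pattern (n=2): 0.15683976 : 0.47838048 : 0.36477976
Convolve the two distributions (both contribute in 2-u steps):
  M: 0.3490×0.15683976 = 0.054737
  M+2: 0.3490×0.47838048 + 0.6510×0.15683976 = 0.269057
  M+4: 0.3490×0.36477976 + 0.6510×0.47838048 = 0.438734
  M+6: 0.6510×0.36477976 = 0.237472
Scale to base peak (0.438734) = 100: 12.48 : 61.33 : 100.00 : 54.13

12.48 : 61.33 : 100.00 : 54.13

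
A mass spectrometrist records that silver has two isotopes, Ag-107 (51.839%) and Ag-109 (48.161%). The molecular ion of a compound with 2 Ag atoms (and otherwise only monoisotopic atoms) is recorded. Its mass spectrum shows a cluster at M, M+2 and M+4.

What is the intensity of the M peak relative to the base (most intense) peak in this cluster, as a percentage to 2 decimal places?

Term probabilities: M 0.2687, M+2 0.4993, M+4 0.2319. Base peak = M+2.
P(M+2) = C(2,1) × 0.51839^1 × 0.48161^1 = 2 × 0.51839 × 0.48161 = 0.499324 (base)
P(M) = C(2,0) × 0.51839^2 × 0.48161^0 = 1 × 0.26872819 × 1.0000 = 0.268728
Relative intensity = 0.268728 / 0.499324 × 100 = 53.82

53.82%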